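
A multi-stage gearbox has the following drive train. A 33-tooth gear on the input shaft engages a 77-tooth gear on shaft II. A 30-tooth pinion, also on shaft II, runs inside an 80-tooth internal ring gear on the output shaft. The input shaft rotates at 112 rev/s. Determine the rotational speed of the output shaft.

18 rev/s

gear mesh 77/33 = 2.3333 → 112/2.3333 = 48 rev/s
internal gear 80/30 = 2.6667 → 48/2.6667 = 18 rev/s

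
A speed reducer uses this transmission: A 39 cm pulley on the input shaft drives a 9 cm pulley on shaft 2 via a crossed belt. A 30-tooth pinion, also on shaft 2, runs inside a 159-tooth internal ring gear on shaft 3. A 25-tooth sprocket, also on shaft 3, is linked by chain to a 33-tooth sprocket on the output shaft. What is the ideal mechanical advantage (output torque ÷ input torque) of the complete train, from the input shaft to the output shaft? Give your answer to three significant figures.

Each stage contributes driven/driver: belt 9/39 = 0.23077, internal gear 159/30 = 5.3, chain 33/25 = 1.32.
Overall: 0.23077 × 5.3 × 1.32 = 1.6145.

1.61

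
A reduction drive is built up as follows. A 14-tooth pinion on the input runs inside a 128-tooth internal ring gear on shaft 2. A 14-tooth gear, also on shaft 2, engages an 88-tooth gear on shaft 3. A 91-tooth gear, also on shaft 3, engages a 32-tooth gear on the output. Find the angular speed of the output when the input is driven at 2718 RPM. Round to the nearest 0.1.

134.5 RPM

Internal gear: ratio = 128/14 = 9.1429, so shaft 2 turns at 2718 / 9.1429 = 297.28 RPM.
Gear mesh: ratio = 88/14 = 6.2857, so shaft 3 turns at 297.28 / 6.2857 = 47.295 RPM.
Gear mesh: ratio = 32/91 = 0.35165, so the output turns at 47.295 / 0.35165 = 134.49 RPM.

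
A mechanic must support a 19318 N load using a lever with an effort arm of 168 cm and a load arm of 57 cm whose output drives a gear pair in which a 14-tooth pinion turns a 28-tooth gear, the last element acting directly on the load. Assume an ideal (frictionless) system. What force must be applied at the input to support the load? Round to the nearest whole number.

Lever MA = effort arm / load arm = 168/57 = 2.9474.
Gear pair MA = 28/14 = 2.
Combined ideal MA = 2.9474 × 2 = 5.8947.
Effort = load / MA = 19318 / 5.8947 = 3277.2 N.

3277 N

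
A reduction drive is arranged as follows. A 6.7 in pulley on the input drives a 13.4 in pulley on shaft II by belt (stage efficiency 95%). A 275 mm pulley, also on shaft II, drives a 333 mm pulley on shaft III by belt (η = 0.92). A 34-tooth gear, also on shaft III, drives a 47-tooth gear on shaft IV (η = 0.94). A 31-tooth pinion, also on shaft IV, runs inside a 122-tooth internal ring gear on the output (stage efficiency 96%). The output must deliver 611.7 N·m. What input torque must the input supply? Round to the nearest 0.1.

58.9 N·m

Overall ratio R = 2 × 1.2109 × 1.3824 × 3.9355 = 13.175; overall efficiency η = 0.95 × 0.92 × 0.94 × 0.96 = 0.7887.
Input torque = output torque / (R × η) = 611.7 / (13.175 × 0.7887) = 58.867 N·m.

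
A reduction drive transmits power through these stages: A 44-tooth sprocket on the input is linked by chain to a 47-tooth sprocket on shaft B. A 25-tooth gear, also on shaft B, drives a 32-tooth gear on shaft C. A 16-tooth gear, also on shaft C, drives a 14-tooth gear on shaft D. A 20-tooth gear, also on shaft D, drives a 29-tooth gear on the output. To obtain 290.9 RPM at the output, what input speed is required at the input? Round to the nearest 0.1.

Overall ratio R = 1.0682 × 1.28 × 0.875 × 1.45 = 1.7347.
Required input speed = output speed × R = 290.9 × 1.7347 = 504.63 RPM.

504.6 RPM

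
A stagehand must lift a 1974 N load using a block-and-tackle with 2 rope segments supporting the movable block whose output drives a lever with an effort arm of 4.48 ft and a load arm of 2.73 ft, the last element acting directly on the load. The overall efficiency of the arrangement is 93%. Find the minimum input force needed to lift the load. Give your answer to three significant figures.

647 N

Block-and-tackle MA = number of supporting rope parts = 2.
Lever MA = effort arm / load arm = 4.48/2.73 = 1.641.
Combined ideal MA = 2 × 1.641 = 3.2821.
Actual MA = 3.2821 × 0.93 = 3.0523.
Effort = load / actual MA = 1974 / 3.0523 = 646.72 N.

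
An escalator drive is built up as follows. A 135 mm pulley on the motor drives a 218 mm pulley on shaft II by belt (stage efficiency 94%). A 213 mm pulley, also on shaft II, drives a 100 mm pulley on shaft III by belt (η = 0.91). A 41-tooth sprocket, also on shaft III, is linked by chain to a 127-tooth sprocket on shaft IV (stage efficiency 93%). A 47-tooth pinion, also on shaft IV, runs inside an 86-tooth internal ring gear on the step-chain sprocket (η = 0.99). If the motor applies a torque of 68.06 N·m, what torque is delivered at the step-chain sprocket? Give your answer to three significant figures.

230 N·m

After the belt (218/135): 68.06 × 1.6148 × 0.94 = 103.31 N·m
After the belt (100/213): 103.31 × 0.46948 × 0.91 = 44.137 N·m
After the chain (127/41): 44.137 × 3.0976 × 0.93 = 127.15 N·m
After the internal gear (86/47): 127.15 × 1.8298 × 0.99 = 230.33 N·m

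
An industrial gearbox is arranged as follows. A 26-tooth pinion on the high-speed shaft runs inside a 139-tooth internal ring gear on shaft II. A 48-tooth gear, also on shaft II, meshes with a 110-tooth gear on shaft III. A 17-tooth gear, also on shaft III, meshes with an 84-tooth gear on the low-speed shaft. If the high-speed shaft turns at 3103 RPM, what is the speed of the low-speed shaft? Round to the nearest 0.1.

Internal gear: ratio = 139/26 = 5.3462, so shaft II turns at 3103 / 5.3462 = 580.42 RPM.
Gear mesh: ratio = 110/48 = 2.2917, so shaft III turns at 580.42 / 2.2917 = 253.27 RPM.
Gear mesh: ratio = 84/17 = 4.9412, so the low-speed shaft turns at 253.27 / 4.9412 = 51.258 RPM.

51.3 RPM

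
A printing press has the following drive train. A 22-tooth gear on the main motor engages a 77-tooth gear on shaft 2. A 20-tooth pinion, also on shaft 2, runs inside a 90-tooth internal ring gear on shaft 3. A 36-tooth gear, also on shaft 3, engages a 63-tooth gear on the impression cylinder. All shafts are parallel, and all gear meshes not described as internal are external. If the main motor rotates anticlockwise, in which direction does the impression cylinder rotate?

anticlockwise

the main motor → shaft 2: external mesh, 1 reversal → CW.
shaft 2 → shaft 3: internal mesh, same direction → CW.
shaft 3 → the impression cylinder: external mesh, 1 reversal → CCW.
2 reversals in total — an even number — so the impression cylinder turns the same way as the main motor.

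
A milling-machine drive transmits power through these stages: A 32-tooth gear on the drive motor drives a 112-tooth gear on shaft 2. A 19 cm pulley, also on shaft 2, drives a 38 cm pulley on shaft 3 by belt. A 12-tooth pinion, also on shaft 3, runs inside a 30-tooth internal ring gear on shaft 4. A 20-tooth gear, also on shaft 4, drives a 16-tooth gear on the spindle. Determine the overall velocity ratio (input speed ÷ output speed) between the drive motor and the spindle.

14

Each stage contributes driven/driver: gear mesh 112/32 = 3.5, belt 38/19 = 2, internal gear 30/12 = 2.5, gear mesh 16/20 = 0.8.
Overall: 3.5 × 2 × 2.5 × 0.8 = 14.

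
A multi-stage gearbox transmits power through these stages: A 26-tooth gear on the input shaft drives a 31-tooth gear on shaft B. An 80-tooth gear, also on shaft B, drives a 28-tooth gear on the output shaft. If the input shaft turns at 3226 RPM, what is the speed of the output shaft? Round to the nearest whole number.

Gear mesh: ratio = 31/26 = 1.1923, so shaft B turns at 3226 / 1.1923 = 2705.7 RPM.
Gear mesh: ratio = 28/80 = 0.35, so the output shaft turns at 2705.7 / 0.35 = 7730.5 RPM.

7731 RPM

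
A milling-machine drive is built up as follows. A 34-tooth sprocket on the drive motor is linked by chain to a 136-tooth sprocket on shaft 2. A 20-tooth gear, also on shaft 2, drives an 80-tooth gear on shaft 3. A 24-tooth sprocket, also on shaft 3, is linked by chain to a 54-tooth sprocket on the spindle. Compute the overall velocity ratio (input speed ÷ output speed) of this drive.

36

Each stage contributes driven/driver: chain 136/34 = 4, gear mesh 80/20 = 4, chain 54/24 = 2.25.
Overall: 4 × 4 × 2.25 = 36.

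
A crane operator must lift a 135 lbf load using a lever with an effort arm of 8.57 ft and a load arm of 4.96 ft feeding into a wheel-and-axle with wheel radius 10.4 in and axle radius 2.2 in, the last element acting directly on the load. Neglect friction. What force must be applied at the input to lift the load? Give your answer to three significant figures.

16.5 lbf

Lever MA = effort arm / load arm = 8.57/4.96 = 1.7278.
Wheel-and-axle MA = R/r = 10.4/2.2 = 4.7273.
Combined ideal MA = 1.7278 × 4.7273 = 8.1679.
Effort = load / MA = 135 / 8.1679 = 16.528 lbf.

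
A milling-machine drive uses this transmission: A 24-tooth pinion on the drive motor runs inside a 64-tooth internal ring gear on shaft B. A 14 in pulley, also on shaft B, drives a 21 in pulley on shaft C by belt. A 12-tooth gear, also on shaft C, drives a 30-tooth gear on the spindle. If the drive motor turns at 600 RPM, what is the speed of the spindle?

60 RPM

internal gear 64/24 = 2.6667 → 600/2.6667 = 225 RPM
belt 21/14 = 1.5 → 225/1.5 = 150 RPM
gear mesh 30/12 = 2.5 → 150/2.5 = 60 RPM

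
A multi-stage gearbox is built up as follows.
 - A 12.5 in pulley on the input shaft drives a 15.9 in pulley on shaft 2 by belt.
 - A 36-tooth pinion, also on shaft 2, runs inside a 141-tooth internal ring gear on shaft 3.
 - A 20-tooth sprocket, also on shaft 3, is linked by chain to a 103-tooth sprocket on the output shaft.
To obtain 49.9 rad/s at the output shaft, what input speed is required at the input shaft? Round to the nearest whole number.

Overall ratio R = 1.272 × 3.9167 × 5.15 = 25.657.
Required input speed = output speed × R = 49.9 × 25.657 = 1280.3 rad/s.

1280 rad/s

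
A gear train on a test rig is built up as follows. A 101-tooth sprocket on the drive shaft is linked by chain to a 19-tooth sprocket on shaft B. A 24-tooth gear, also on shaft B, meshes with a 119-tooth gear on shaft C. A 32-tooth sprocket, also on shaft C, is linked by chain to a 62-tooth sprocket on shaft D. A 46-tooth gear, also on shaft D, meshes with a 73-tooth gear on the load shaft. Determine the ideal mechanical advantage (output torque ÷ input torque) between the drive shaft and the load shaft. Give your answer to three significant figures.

2.87

Each stage contributes driven/driver: chain 19/101 = 0.18812, gear mesh 119/24 = 4.9583, chain 62/32 = 1.9375, gear mesh 73/46 = 1.587.
Overall: 0.18812 × 4.9583 × 1.9375 × 1.587 = 2.868.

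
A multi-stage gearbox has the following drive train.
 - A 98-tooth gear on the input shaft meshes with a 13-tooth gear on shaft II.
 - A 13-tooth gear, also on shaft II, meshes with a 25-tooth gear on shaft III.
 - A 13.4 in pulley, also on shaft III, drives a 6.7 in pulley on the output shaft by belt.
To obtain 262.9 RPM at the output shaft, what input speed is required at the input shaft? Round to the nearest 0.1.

Overall ratio R = 0.13265 × 1.9231 × 0.5 = 0.12755.
Required input speed = output speed × R = 262.9 × 0.12755 = 33.533 RPM.

33.5 RPM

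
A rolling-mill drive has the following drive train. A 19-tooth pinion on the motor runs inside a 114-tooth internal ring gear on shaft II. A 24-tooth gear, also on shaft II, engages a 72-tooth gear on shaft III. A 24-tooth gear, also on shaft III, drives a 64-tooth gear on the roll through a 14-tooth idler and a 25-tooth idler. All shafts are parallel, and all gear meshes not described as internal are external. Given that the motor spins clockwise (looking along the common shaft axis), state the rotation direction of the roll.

clockwise

the motor → shaft II: internal mesh, same direction → CW.
shaft II → shaft III: external mesh, 1 reversal → CCW.
shaft III → the roll: driver → idler → idler → driven is 3 external meshes, 3 reversals → CW.
4 reversals in total — an even number — so the roll turns the same way as the motor.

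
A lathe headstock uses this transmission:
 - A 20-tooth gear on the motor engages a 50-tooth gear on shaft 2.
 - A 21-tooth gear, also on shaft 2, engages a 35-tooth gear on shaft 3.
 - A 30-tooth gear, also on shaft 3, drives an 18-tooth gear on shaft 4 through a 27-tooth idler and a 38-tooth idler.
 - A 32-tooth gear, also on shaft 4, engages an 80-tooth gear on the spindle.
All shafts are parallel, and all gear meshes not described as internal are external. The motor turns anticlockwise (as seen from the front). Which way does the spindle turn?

the motor → shaft 2: external mesh, 1 reversal → CW.
shaft 2 → shaft 3: external mesh, 1 reversal → CCW.
shaft 3 → shaft 4: driver → idler → idler → driven is 3 external meshes, 3 reversals → CW.
shaft 4 → the spindle: external mesh, 1 reversal → CCW.
6 reversals in total — an even number — so the spindle turns the same way as the motor.

anticlockwise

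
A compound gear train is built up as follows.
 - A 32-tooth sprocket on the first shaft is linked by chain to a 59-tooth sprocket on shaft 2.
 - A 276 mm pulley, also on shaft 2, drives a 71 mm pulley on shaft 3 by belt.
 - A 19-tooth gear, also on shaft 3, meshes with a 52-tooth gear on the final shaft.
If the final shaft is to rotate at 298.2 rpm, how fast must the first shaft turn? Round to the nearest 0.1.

387.1 rpm

Overall ratio R = 1.8438 × 0.25725 × 2.7368 = 1.2981.
Required input speed = output speed × R = 298.2 × 1.2981 = 387.09 rpm.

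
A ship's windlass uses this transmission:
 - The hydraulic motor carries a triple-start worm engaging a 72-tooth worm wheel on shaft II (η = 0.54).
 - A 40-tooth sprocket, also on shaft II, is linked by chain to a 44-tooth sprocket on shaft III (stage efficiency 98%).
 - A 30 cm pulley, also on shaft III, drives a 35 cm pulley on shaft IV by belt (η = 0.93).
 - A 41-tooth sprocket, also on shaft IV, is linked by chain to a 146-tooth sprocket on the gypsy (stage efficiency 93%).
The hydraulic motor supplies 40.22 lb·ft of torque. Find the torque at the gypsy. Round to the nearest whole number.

2019 lb·ft

After the worm (72/3): 40.22 × 24 × 0.54 = 521.25 lb·ft
After the chain (44/40): 521.25 × 1.1 × 0.98 = 561.91 lb·ft
After the belt (35/30): 561.91 × 1.1667 × 0.93 = 609.67 lb·ft
After the chain (146/41): 609.67 × 3.561 × 0.93 = 2019.1 lb·ft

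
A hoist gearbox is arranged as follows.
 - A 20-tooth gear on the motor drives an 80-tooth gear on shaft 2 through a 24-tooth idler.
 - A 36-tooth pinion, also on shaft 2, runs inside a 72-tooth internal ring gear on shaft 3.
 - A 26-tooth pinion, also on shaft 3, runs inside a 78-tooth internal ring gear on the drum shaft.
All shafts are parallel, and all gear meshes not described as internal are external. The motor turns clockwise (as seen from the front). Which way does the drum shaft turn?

clockwise

the motor → shaft 2: driver → idler → driven is 2 external meshes, 2 reversals → CW.
shaft 2 → shaft 3: internal mesh, same direction → CW.
shaft 3 → the drum shaft: internal mesh, same direction → CW.
2 reversals in total — an even number — so the drum shaft turns the same way as the motor.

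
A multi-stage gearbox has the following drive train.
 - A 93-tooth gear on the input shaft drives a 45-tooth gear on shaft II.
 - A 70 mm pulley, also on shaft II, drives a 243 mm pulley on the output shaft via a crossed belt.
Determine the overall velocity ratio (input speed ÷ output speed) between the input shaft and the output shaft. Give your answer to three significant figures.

Each stage contributes driven/driver: gear mesh 45/93 = 0.48387, belt 243/70 = 3.4714.
Overall: 0.48387 × 3.4714 = 1.6797.

1.68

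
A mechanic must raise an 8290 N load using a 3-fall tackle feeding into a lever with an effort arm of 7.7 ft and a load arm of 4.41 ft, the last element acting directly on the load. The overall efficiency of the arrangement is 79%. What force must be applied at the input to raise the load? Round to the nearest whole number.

2003 N

Block-and-tackle MA = number of supporting rope parts = 3.
Lever MA = effort arm / load arm = 7.7/4.41 = 1.746.
Combined ideal MA = 3 × 1.746 = 5.2381.
Actual MA = 5.2381 × 0.79 = 4.1381.
Effort = load / actual MA = 8290 / 4.1381 = 2003.3 N.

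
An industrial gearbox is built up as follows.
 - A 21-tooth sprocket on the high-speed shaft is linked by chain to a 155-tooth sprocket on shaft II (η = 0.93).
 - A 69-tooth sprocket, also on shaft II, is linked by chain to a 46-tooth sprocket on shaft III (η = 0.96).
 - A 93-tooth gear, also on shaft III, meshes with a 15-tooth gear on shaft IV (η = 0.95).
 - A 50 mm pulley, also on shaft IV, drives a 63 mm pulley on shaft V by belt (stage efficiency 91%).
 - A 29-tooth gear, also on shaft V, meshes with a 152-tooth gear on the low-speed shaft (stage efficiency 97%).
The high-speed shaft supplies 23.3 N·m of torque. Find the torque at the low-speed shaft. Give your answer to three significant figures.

Chain: ratio = 155/21 = 7.381; torque at shaft II = 23.3 × 7.381 × 0.93 = 159.94 N·m.
Chain: ratio = 46/69 = 0.66667; torque at shaft III = 159.94 × 0.66667 × 0.96 = 102.36 N·m.
Gear mesh: ratio = 15/93 = 0.16129; torque at shaft IV = 102.36 × 0.16129 × 0.95 = 15.684 N·m.
Belt: ratio = 63/50 = 1.26; torque at shaft V = 15.684 × 1.26 × 0.91 = 17.984 N·m.
Gear mesh: ratio = 152/29 = 5.2414; torque at the low-speed shaft = 17.984 × 5.2414 × 0.97 = 91.431 N·m.

91.4 N·m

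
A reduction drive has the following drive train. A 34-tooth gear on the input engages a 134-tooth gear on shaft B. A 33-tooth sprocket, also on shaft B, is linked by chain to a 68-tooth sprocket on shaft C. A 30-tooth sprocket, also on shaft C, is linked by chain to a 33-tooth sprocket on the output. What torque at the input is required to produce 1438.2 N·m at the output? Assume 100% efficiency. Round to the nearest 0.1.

Overall ratio R = 3.9412 × 2.0606 × 1.1 = 8.9333.
Input torque = output torque / R = 1438.2 / 8.9333 = 160.99 N·m.

161.0 N·m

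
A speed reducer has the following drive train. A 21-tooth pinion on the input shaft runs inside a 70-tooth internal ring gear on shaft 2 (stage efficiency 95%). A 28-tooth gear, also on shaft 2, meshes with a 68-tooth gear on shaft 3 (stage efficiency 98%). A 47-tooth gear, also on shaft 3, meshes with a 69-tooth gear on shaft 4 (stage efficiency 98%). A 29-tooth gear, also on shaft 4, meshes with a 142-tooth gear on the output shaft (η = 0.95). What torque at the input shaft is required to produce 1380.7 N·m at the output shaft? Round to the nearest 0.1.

Overall ratio R = 3.3333 × 2.4286 × 1.4681 × 4.8966 = 58.193; overall efficiency η = 0.95 × 0.98 × 0.98 × 0.95 = 0.8668.
Input torque = output torque / (R × η) = 1380.7 / (58.193 × 0.8668) = 27.373 N·m.

27.4 N·m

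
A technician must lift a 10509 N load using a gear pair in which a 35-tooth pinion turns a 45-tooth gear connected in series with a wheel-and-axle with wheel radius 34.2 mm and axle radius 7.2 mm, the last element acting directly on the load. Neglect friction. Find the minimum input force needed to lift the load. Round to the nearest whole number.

Gear pair MA = 45/35 = 1.2857.
Wheel-and-axle MA = R/r = 34.2/7.2 = 4.75.
Combined ideal MA = 1.2857 × 4.75 = 6.1071.
Effort = load / MA = 10509 / 6.1071 = 1720.8 N.

1721 N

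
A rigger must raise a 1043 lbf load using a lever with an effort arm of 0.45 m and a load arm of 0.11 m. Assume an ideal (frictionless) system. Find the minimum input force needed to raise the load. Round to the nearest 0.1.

Lever MA = effort arm / load arm = 0.45/0.11 = 4.0909.
Effort = load / MA = 1043 / 4.0909 = 254.96 lbf.

255.0 lbf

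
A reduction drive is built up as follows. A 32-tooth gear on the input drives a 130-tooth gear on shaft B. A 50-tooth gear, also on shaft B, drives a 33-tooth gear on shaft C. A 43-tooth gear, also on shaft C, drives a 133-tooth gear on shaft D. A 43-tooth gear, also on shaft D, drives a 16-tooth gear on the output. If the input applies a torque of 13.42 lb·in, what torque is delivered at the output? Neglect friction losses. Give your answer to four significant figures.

41.41 lb·in

After the gear mesh (130/32): 13.42 × 4.0625 = 54.519 lb·in
After the gear mesh (33/50): 54.519 × 0.66 = 35.982 lb·in
After the gear mesh (133/43): 35.982 × 3.093 = 111.29 lb·in
After the gear mesh (16/43): 111.29 × 0.37209 = 41.412 lb·in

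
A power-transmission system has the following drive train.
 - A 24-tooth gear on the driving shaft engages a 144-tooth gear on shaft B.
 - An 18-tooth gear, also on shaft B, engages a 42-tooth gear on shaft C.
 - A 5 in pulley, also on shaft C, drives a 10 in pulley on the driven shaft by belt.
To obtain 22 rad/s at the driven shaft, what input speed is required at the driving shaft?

616 rad/s

Overall ratio R = 6 × 2.3333 × 2 = 28.
Required input speed = output speed × R = 22 × 28 = 616 rad/s.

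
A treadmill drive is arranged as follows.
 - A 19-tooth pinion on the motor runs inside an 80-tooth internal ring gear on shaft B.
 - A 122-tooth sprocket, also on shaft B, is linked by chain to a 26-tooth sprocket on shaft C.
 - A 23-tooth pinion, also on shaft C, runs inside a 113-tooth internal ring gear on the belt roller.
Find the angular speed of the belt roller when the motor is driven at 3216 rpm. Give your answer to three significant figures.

729 rpm

Internal gear: ratio = 80/19 = 4.2105, so shaft B turns at 3216 / 4.2105 = 763.8 rpm.
Chain: ratio = 26/122 = 0.21311, so shaft C turns at 763.8 / 0.21311 = 3584 rpm.
Internal gear: ratio = 113/23 = 4.913, so the belt roller turns at 3584 / 4.913 = 729.48 rpm.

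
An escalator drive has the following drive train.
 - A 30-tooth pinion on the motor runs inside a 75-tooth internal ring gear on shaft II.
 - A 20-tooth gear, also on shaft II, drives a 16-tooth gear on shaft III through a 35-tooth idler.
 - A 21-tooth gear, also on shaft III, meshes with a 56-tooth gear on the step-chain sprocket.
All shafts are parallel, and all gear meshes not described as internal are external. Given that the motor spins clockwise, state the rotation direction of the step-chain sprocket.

counterclockwise

the motor → shaft II: internal mesh, same direction → CW.
shaft II → shaft III: driver → idler → driven is 2 external meshes, 2 reversals → CW.
shaft III → the step-chain sprocket: external mesh, 1 reversal → CCW.
3 reversals in total — an odd number — so the step-chain sprocket turns opposite to the motor.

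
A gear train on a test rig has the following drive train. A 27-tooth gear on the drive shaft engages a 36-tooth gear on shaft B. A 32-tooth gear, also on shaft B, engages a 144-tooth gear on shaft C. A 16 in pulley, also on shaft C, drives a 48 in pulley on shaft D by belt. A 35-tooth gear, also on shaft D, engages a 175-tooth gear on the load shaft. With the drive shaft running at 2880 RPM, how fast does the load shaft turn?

32 RPM

Gear mesh: ratio = 36/27 = 1.3333, so shaft B turns at 2880 / 1.3333 = 2160 RPM.
Gear mesh: ratio = 144/32 = 4.5, so shaft C turns at 2160 / 4.5 = 480 RPM.
Belt: ratio = 48/16 = 3, so shaft D turns at 480 / 3 = 160 RPM.
Gear mesh: ratio = 175/35 = 5, so the load shaft turns at 160 / 5 = 32 RPM.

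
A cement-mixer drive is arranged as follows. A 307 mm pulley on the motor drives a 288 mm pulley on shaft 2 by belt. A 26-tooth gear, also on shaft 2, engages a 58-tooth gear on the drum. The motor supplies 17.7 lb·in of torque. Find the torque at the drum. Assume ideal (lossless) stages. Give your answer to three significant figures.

37.0 lb·in

Belt: ratio = 288/307 = 0.93811; torque at shaft 2 = 17.7 × 0.93811 = 16.605 lb·in.
Gear mesh: ratio = 58/26 = 2.2308; torque at the drum = 16.605 × 2.2308 = 37.041 lb·in.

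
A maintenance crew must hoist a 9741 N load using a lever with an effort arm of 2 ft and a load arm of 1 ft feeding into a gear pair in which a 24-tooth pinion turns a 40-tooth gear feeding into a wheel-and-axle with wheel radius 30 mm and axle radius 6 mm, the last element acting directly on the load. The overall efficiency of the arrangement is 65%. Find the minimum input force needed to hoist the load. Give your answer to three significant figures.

899 N

Lever MA = effort arm / load arm = 2/1 = 2.
Gear pair MA = 40/24 = 1.6667.
Wheel-and-axle MA = R/r = 30/6 = 5.
Combined ideal MA = 2 × 1.6667 × 5 = 16.667.
Actual MA = 16.667 × 0.65 = 10.833.
Effort = load / actual MA = 9741 / 10.833 = 899.17 N.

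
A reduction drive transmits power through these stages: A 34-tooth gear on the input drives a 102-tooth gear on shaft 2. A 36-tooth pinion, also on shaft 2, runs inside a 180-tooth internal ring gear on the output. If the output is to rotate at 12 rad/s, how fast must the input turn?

Overall ratio R = 3 × 5 = 15.
Required input speed = output speed × R = 12 × 15 = 180 rad/s.

180 rad/s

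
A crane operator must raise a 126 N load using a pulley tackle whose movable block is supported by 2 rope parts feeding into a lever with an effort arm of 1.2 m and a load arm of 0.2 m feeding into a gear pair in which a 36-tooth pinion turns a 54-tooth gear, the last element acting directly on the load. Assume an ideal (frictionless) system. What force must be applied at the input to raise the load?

Block-and-tackle MA = number of supporting rope parts = 2.
Lever MA = effort arm / load arm = 1.2/0.2 = 6.
Gear pair MA = 54/36 = 1.5.
Combined ideal MA = 2 × 6 × 1.5 = 18.
Effort = load / MA = 126 / 18 = 7 N.

7 N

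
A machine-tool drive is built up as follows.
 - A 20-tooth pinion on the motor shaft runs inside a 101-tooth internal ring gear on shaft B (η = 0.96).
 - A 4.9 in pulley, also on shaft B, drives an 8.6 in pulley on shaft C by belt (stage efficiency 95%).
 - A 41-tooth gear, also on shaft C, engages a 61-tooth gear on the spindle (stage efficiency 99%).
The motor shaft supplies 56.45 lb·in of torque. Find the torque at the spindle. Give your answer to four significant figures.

internal gear 101/20 = 5.05 → τ = 56.45·5.05·0.96 = 273.67 lb·in
belt 8.6/4.9 = 1.7551 → τ = 273.67·1.7551·0.95 = 456.3 lb·in
gear mesh 61/41 = 1.4878 → τ = 456.3·1.4878·0.99 = 672.1 lb·in

672.1 lb·in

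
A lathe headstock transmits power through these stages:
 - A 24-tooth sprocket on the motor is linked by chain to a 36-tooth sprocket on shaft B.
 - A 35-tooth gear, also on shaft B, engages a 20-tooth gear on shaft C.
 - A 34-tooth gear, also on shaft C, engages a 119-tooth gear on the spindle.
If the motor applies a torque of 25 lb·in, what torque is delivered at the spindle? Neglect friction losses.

chain 36/24 = 1.5 → τ = 25·1.5 = 37.5 lb·in
gear mesh 20/35 = 0.57143 → τ = 37.5·0.57143 = 21.429 lb·in
gear mesh 119/34 = 3.5 → τ = 21.429·3.5 = 75 lb·in

75 lb·in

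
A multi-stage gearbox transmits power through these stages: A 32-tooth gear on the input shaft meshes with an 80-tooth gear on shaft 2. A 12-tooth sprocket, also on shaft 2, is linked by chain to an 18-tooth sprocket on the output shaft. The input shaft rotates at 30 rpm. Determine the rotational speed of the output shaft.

the input shaft → shaft 2 (gear mesh, 80/32): 30 ÷ 2.5 = 12 rpm
shaft 2 → the output shaft (chain, 18/12): 12 ÷ 1.5 = 8 rpm

8 rpm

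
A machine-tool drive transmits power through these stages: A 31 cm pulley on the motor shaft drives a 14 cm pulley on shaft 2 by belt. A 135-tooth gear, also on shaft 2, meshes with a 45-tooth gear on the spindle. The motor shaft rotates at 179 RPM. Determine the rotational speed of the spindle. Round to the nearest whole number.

1189 RPM

belt 14/31 = 0.45161 → 179/0.45161 = 396.36 RPM
gear mesh 45/135 = 0.33333 → 396.36/0.33333 = 1189.1 RPM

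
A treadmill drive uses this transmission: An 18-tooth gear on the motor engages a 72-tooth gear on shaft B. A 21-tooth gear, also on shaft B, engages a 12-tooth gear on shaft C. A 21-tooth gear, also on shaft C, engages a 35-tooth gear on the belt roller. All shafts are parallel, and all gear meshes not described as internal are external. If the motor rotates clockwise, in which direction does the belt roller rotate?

counterclockwise

the motor → shaft B: external mesh, 1 reversal → CCW.
shaft B → shaft C: external mesh, 1 reversal → CW.
shaft C → the belt roller: external mesh, 1 reversal → CCW.
3 reversals in total — an odd number — so the belt roller turns opposite to the motor.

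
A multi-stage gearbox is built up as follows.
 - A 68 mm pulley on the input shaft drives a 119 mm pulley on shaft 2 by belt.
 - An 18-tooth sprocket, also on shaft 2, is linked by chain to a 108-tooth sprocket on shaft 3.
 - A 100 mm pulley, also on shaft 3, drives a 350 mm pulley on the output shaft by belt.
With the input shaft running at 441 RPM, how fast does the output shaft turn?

the input shaft → shaft 2 (belt, 119/68): 441 ÷ 1.75 = 252 RPM
shaft 2 → shaft 3 (chain, 108/18): 252 ÷ 6 = 42 RPM
shaft 3 → the output shaft (belt, 350/100): 42 ÷ 3.5 = 12 RPM

12 RPM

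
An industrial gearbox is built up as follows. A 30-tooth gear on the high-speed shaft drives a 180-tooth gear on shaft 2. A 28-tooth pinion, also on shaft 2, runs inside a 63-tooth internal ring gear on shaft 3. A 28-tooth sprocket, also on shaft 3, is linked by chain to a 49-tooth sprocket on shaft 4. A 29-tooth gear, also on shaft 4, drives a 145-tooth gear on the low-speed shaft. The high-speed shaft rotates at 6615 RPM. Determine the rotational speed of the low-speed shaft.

56 RPM

the high-speed shaft → shaft 2 (gear mesh, 180/30): 6615 ÷ 6 = 1102.5 RPM
shaft 2 → shaft 3 (internal gear, 63/28): 1102.5 ÷ 2.25 = 490 RPM
shaft 3 → shaft 4 (chain, 49/28): 490 ÷ 1.75 = 280 RPM
shaft 4 → the low-speed shaft (gear mesh, 145/29): 280 ÷ 5 = 56 RPM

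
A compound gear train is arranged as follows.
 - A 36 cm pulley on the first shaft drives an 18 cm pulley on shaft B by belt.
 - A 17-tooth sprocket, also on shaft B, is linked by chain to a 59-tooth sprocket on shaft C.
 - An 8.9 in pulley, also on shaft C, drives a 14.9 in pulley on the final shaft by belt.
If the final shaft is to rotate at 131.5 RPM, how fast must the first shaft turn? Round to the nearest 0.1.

Overall ratio R = 0.5 × 3.4706 × 1.6742 = 2.9052.
Required input speed = output speed × R = 131.5 × 2.9052 = 382.03 RPM.

382.0 RPM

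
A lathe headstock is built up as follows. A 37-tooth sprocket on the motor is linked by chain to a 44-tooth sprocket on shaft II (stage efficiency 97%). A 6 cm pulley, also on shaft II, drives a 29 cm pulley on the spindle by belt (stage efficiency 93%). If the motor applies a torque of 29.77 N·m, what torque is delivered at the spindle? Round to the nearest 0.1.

Chain: ratio = 44/37 = 1.1892; torque at shaft II = 29.77 × 1.1892 × 0.97 = 34.34 N·m.
Belt: ratio = 29/6 = 4.8333; torque at the spindle = 34.34 × 4.8333 × 0.93 = 154.36 N·m.

154.4 N·m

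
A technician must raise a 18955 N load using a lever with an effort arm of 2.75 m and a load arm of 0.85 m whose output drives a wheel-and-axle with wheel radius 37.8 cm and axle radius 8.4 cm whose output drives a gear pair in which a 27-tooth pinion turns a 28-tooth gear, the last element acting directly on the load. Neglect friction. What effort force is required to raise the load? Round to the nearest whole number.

Lever MA = effort arm / load arm = 2.75/0.85 = 3.2353.
Wheel-and-axle MA = R/r = 37.8/8.4 = 4.5.
Gear pair MA = 28/27 = 1.037.
Combined ideal MA = 3.2353 × 4.5 × 1.037 = 15.098.
Effort = load / MA = 18955 / 15.098 = 1255.5 N.

1255 N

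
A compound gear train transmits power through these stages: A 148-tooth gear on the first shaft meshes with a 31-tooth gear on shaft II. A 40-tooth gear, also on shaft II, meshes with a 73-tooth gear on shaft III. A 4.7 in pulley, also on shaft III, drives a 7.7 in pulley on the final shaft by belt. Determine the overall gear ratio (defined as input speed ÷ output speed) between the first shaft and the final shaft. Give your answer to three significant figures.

Each stage contributes driven/driver: gear mesh 31/148 = 0.20946, gear mesh 73/40 = 1.825, belt 7.7/4.7 = 1.6383.
Overall: 0.20946 × 1.825 × 1.6383 = 0.62626.

0.626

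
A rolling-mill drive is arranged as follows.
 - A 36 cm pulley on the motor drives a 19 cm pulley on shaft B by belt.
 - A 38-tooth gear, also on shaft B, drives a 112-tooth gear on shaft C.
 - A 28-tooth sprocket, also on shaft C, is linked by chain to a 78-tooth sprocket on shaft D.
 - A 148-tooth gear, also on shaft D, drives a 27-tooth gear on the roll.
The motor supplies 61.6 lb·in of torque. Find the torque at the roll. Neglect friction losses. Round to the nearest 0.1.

After the belt (19/36): 61.6 × 0.52778 = 32.511 lb·in
After the gear mesh (112/38): 32.511 × 2.9474 = 95.822 lb·in
After the chain (78/28): 95.822 × 2.7857 = 266.93 lb·in
After the gear mesh (27/148): 266.93 × 0.18243 = 48.697 lb·in

48.7 lb·in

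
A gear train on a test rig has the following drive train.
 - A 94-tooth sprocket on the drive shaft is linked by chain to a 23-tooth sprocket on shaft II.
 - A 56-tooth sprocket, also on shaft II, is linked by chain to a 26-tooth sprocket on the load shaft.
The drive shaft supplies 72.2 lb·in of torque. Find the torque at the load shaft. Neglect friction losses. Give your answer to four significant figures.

chain 23/94 = 0.24468 → τ = 72.2·0.24468 = 17.666 lb·in
chain 26/56 = 0.46429 → τ = 17.666·0.46429 = 8.2021 lb·in

8.202 lb·in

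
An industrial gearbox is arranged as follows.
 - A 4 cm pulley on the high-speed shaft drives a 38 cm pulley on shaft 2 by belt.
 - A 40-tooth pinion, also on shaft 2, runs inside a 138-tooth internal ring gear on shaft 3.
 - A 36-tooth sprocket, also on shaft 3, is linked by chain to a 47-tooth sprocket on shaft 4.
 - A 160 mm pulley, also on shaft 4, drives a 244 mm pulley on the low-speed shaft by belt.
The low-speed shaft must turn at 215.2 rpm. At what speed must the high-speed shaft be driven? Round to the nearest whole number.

14043 rpm

Overall ratio R = 9.5 × 3.45 × 1.3056 × 1.525 = 65.254.
Required input speed = output speed × R = 215.2 × 65.254 = 14043 rpm.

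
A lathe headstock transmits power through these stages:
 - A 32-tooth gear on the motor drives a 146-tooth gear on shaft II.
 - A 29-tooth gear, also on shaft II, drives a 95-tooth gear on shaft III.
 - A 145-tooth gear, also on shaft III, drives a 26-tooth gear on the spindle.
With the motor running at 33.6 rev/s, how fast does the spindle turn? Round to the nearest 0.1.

12.5 rev/s

the motor → shaft II (gear mesh, 146/32): 33.6 ÷ 4.5625 = 7.3644 rev/s
shaft II → shaft III (gear mesh, 95/29): 7.3644 ÷ 3.2759 = 2.2481 rev/s
shaft III → the spindle (gear mesh, 26/145): 2.2481 ÷ 0.17931 = 12.537 rev/s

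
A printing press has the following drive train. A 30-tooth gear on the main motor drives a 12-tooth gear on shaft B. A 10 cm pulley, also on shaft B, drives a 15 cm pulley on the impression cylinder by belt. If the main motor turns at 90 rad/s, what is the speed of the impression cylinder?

150 rad/s

Gear mesh: ratio = 12/30 = 0.4, so shaft B turns at 90 / 0.4 = 225 rad/s.
Belt: ratio = 15/10 = 1.5, so the impression cylinder turns at 225 / 1.5 = 150 rad/s.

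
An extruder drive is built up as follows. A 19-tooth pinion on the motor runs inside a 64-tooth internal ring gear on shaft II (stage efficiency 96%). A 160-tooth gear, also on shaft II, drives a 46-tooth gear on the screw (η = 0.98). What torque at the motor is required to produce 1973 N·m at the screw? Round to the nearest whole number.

2166 N·m

Overall ratio R = 3.3684 × 0.2875 = 0.96842; overall efficiency η = 0.96 × 0.98 = 0.9408.
Input torque = output torque / (R × η) = 1973 / (0.96842 × 0.9408) = 2165.5 N·m.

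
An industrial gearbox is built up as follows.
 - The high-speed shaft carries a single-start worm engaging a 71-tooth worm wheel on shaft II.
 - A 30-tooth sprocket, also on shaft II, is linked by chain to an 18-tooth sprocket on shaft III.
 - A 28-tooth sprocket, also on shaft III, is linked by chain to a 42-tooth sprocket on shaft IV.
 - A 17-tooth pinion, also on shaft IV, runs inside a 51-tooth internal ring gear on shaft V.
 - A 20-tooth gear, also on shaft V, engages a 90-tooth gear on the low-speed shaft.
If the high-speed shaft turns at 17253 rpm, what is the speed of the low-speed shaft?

20 rpm

the high-speed shaft → shaft II (worm, 71/1): 17253 ÷ 71 = 243 rpm
shaft II → shaft III (chain, 18/30): 243 ÷ 0.6 = 405 rpm
shaft III → shaft IV (chain, 42/28): 405 ÷ 1.5 = 270 rpm
shaft IV → shaft V (internal gear, 51/17): 270 ÷ 3 = 90 rpm
shaft V → the low-speed shaft (gear mesh, 90/20): 90 ÷ 4.5 = 20 rpm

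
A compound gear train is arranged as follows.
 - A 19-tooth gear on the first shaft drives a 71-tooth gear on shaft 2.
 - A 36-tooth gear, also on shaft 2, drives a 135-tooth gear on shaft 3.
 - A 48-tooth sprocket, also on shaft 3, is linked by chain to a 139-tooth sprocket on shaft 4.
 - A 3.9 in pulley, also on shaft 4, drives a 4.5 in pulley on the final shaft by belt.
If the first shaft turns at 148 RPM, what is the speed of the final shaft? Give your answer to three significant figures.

the first shaft → shaft 2 (gear mesh, 71/19): 148 ÷ 3.7368 = 39.606 RPM
shaft 2 → shaft 3 (gear mesh, 135/36): 39.606 ÷ 3.75 = 10.562 RPM
shaft 3 → shaft 4 (chain, 139/48): 10.562 ÷ 2.8958 = 3.6471 RPM
shaft 4 → the final shaft (belt, 4.5/3.9): 3.6471 ÷ 1.1538 = 3.1609 RPM

3.16 RPM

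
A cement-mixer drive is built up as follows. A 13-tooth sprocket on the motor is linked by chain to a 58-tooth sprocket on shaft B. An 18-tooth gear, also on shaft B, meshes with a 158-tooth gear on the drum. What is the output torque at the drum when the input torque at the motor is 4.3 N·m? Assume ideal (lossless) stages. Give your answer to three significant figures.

After the chain (58/13): 4.3 × 4.4615 = 19.185 N·m
After the gear mesh (158/18): 19.185 × 8.7778 = 168.4 N·m

168 N·m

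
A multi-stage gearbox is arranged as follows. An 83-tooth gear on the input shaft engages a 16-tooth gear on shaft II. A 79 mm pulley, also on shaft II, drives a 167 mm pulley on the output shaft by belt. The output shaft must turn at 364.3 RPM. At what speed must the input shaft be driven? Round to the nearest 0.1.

148.5 RPM

Overall ratio R = 0.19277 × 2.1139 = 0.4075.
Required input speed = output speed × R = 364.3 × 0.4075 = 148.45 RPM.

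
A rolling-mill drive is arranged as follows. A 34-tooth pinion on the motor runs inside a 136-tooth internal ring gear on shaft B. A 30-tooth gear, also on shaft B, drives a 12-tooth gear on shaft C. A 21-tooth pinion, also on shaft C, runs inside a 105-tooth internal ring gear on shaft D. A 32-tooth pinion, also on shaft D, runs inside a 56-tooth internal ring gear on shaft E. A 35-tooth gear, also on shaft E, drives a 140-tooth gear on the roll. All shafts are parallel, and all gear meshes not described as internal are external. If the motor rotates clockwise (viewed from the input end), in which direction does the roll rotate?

clockwise

the motor → shaft B: internal mesh, same direction → CW.
shaft B → shaft C: external mesh, 1 reversal → CCW.
shaft C → shaft D: internal mesh, same direction → CCW.
shaft D → shaft E: internal mesh, same direction → CCW.
shaft E → the roll: external mesh, 1 reversal → CW.
2 reversals in total — an even number — so the roll turns the same way as the motor.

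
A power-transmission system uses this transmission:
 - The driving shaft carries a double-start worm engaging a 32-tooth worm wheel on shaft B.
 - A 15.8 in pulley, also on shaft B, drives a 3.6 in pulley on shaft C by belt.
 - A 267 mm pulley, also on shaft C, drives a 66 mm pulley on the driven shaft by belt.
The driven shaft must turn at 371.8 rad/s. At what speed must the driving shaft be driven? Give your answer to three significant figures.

Overall ratio R = 16 × 0.22785 × 0.24719 = 0.90115.
Required input speed = output speed × R = 371.8 × 0.90115 = 335.05 rad/s.

335 rad/s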